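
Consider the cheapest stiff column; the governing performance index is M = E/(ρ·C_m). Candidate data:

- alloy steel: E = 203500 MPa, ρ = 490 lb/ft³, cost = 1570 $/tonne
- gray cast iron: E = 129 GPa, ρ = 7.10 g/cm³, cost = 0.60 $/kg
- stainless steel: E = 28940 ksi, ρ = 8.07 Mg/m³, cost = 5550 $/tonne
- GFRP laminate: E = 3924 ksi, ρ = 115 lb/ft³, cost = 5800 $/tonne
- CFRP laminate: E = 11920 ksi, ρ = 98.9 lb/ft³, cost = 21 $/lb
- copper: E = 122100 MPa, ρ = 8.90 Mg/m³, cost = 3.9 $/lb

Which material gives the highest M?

gray cast iron

Putting every candidate on a common basis:
  alloy steel: E = 203.5 GPa, ρ = 7849 kg/m³, cost = 1.570 $/kg
  gray cast iron: E = 129.0 GPa, ρ = 7100 kg/m³, cost = 0.6000 $/kg
  stainless steel: E = 199.5 GPa, ρ = 8070 kg/m³, cost = 5.550 $/kg
  GFRP laminate: E = 27.06 GPa, ρ = 1842 kg/m³, cost = 5.800 $/kg
  CFRP laminate: E = 82.19 GPa, ρ = 1584 kg/m³, cost = 46.30 $/kg
  copper: E = 122.1 GPa, ρ = 8900 kg/m³, cost = 8.598 $/kg
  gray cast iron: M = 30.3 MN·m per $
  alloy steel: M = 16.5 MN·m per $
  stainless steel: M = 4.46 MN·m per $
  GFRP laminate: M = 2.53 MN·m per $
  copper: M = 1.60 MN·m per $
  CFRP laminate: M = 1.12 MN·m per $
Gray cast iron ranks first.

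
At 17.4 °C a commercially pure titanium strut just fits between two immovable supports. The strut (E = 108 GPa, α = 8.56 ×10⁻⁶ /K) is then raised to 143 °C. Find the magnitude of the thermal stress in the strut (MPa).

116 MPa

ΔT = 125.6 K. Constrained thermal stress σ = E·α·ΔT = 108.0×10³ MPa × 8.56×10⁻⁶ × 125.6 = 116 MPa (compressive).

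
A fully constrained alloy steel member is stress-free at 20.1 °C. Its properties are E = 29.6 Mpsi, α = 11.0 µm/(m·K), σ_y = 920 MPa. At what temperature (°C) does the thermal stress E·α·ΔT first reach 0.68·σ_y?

E = 29.6 Mpsi = 204.1 GPa.
E·α·ΔT = 625.6 MPa ⇒ ΔT = 625.6 / (204.1×10³ × 11.0×10⁻⁶) = 278.7 K.
T = 20.1 + 278.7 = 298.8 °C.

299 °C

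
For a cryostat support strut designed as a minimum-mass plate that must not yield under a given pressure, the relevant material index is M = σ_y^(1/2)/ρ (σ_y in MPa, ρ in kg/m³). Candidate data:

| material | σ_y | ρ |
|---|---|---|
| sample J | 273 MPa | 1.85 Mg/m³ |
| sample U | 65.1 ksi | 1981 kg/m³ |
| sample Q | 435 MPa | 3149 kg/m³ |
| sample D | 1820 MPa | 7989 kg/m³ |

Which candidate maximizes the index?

sample U

After converting to SI:
  sample J: σ_y = 273.0 MPa, ρ = 1850 kg/m³
  sample U: σ_y = 448.8 MPa, ρ = 1981 kg/m³
  sample Q: σ_y = 435.0 MPa, ρ = 3149 kg/m³
  sample D: σ_y = 1820 MPa, ρ = 7989 kg/m³
  sample U: M = 10.7×10⁻³
  sample J: M = 8.93×10⁻³
  sample Q: M = 6.62×10⁻³
  sample D: M = 5.34×10⁻³
Highest index: sample U.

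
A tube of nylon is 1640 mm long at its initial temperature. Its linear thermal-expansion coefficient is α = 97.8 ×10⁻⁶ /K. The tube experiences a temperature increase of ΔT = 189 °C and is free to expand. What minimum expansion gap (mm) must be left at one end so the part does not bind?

ΔL = α·L₀·ΔT = 97.8×10⁻⁶ × 1640 mm × 189.0 K = 30.3 mm.

30.3 mm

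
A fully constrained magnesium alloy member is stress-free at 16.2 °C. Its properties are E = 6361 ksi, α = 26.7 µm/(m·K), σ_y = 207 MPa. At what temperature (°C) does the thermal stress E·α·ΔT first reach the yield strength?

193 °C

E = 6361 ksi = 43.86 GPa.
E·α·ΔT = 207.0 MPa ⇒ ΔT = 207.0 / (43.86×10³ × 26.7×10⁻⁶) = 176.8 K.
T = 16.2 + 176.8 = 193.0 °C.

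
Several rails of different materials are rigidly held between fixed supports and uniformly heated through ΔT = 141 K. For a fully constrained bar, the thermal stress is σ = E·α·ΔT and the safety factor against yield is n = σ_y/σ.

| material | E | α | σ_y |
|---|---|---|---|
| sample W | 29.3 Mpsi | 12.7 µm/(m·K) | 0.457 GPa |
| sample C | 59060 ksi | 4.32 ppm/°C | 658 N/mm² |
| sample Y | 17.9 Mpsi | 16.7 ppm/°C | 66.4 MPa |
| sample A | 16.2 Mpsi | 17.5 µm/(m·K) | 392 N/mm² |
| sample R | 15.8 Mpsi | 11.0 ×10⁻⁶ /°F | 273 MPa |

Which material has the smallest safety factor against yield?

sample Y

Converting E to GPa, α to ×10⁻⁶/K, σ_y to MPa, then σ and n for each:
  sample W: E = 202.0, α = 12.7, σ_y = 457.0 → σ = 362 MPa, n = 1.26
  sample C: E = 407.2, α = 4.32, σ_y = 658.0 → σ = 248 MPa, n = 2.65
  sample Y: E = 123.4, α = 16.7, σ_y = 66.40 → σ = 291 MPa, n = 0.228
  sample A: E = 111.7, α = 17.5, σ_y = 392.0 → σ = 276 MPa, n = 1.42
  sample R: E = 108.9, α = 19.8, σ_y = 273.0 → σ = 304 MPa, n = 0.898
Smallest n: sample Y with n = 0.228.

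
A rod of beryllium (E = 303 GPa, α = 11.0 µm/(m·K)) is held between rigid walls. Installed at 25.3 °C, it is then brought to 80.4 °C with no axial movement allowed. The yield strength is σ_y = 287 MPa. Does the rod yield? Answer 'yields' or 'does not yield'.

ΔT = 55.10 K. Constrained thermal stress σ = E·α·ΔT = 303.0×10³ MPa × 11.0×10⁻⁶ × 55.10 = 184 MPa (compressive).
Compare to σ_y = 287 MPa: σ < σ_y, so it does not yield.

does not yield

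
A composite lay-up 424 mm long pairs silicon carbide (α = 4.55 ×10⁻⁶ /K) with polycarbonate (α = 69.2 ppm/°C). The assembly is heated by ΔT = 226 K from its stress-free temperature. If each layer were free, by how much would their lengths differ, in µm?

6200 µm

Δα = |4.55 − 69.2|×10⁻⁶/K = 64.7×10⁻⁶/K.
ΔL_mismatch = Δα·L·ΔT = 64.7×10⁻⁶ × 424.0 mm × 226.0 K = 6200 µm.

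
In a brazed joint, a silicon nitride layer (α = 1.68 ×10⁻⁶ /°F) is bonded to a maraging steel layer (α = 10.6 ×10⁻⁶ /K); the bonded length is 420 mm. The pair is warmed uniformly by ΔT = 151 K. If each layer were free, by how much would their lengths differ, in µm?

480 µm

silicon nitride: α = 1.68×10⁻⁶/°F × 9/5 = 3.02×10⁻⁶/K.
Δα = |3.02 − 10.6|×10⁻⁶/K = 7.58×10⁻⁶/K.
ΔL_mismatch = Δα·L·ΔT = 7.58×10⁻⁶ × 420.0 mm × 151.0 K = 480 µm.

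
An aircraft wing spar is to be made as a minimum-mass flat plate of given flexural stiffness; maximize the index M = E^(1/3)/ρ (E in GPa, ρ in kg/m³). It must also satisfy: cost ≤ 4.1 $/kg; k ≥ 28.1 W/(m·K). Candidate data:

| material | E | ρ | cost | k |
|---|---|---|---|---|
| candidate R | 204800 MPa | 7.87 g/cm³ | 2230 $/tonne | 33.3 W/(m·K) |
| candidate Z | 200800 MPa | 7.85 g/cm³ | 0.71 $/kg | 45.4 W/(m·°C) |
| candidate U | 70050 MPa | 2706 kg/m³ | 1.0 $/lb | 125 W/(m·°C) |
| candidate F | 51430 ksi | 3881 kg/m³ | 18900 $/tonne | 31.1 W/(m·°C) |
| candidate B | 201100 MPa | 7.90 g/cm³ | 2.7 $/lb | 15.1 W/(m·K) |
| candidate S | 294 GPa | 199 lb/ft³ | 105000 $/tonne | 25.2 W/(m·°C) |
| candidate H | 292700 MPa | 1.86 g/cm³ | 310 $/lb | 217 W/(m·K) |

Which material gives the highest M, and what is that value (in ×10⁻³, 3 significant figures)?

candidate U, M = 1.52×10⁻³

Screen on constraints: cost ≤ 4.1 $/kg; k ≥ 28.1 W/(m·K). Survivors: candidate R, candidate Z, candidate U.
Convert each candidate to consistent units, then evaluate M:
  candidate R: E = 204.8 GPa, ρ = 7870 kg/m³
  candidate Z: E = 200.8 GPa, ρ = 7850 kg/m³
  candidate U: E = 70.05 GPa, ρ = 2706 kg/m³
  candidate U: M = 1.52×10⁻³
  candidate R: M = 0.749×10⁻³
  candidate Z: M = 0.746×10⁻³
The maximum is for candidate U.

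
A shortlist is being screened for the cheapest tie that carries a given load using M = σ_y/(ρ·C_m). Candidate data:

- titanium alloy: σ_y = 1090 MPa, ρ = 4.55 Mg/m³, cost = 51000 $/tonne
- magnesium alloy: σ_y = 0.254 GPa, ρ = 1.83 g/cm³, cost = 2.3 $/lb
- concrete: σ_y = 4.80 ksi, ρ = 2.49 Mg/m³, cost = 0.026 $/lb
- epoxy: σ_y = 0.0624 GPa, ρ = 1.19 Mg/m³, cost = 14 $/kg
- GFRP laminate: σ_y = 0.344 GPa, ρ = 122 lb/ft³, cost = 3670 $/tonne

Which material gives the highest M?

concrete

After converting to SI:
  titanium alloy: σ_y = 1090 MPa, ρ = 4550 kg/m³, cost = 51.00 $/kg
  magnesium alloy: σ_y = 254.0 MPa, ρ = 1830 kg/m³, cost = 5.071 $/kg
  concrete: σ_y = 33.09 MPa, ρ = 2490 kg/m³, cost = 0.05732 $/kg
  epoxy: σ_y = 62.40 MPa, ρ = 1190 kg/m³, cost = 14.00 $/kg
  GFRP laminate: σ_y = 344.0 MPa, ρ = 1954 kg/m³, cost = 3.670 $/kg
  concrete: M = 232 kN·m per $
  GFRP laminate: M = 48.0 kN·m per $
  magnesium alloy: M = 27.4 kN·m per $
  titanium alloy: M = 4.70 kN·m per $
  epoxy: M = 3.75 kN·m per $
Concrete has the largest M.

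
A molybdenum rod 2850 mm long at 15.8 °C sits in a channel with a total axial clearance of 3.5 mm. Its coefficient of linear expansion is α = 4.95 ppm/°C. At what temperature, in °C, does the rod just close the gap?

α·L₀·ΔT = 3.5 mm ⇒ ΔT = 3.5 / (4.95×10⁻⁶ × 2850.0) = 248.1 K.
T = 15.8 + 248.1 = 263.9 °C.

264 °C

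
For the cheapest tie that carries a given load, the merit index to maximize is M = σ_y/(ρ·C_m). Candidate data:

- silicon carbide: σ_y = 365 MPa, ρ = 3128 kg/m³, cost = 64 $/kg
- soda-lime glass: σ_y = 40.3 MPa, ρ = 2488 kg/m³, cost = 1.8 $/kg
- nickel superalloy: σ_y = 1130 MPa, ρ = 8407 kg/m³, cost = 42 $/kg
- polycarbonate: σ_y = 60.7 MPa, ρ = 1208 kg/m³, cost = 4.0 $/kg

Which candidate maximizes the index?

polycarbonate

Per-candidate index values:
  polycarbonate: M = 12.6 kN·m per $
  soda-lime glass: M = 9.00 kN·m per $
  nickel superalloy: M = 3.20 kN·m per $
  silicon carbide: M = 1.82 kN·m per $
Highest index: polycarbonate.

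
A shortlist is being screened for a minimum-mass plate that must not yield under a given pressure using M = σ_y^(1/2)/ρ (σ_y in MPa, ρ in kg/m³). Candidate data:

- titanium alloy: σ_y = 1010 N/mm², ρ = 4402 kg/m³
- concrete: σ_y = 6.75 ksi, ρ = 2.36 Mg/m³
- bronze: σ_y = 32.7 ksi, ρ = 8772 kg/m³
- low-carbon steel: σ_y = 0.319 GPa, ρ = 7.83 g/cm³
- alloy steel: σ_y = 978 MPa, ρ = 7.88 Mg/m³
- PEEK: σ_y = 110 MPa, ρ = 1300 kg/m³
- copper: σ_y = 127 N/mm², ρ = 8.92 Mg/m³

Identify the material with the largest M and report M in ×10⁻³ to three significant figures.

PEEK, M = 8.07×10⁻³

After converting to SI:
  titanium alloy: σ_y = 1010 MPa, ρ = 4402 kg/m³
  concrete: σ_y = 46.54 MPa, ρ = 2360 kg/m³
  bronze: σ_y = 225.5 MPa, ρ = 8772 kg/m³
  low-carbon steel: σ_y = 319.0 MPa, ρ = 7830 kg/m³
  alloy steel: σ_y = 978.0 MPa, ρ = 7880 kg/m³
  PEEK: σ_y = 110.0 MPa, ρ = 1300 kg/m³
  copper: σ_y = 127.0 MPa, ρ = 8920 kg/m³
  PEEK: M = 8.07×10⁻³
  titanium alloy: M = 7.22×10⁻³
  alloy steel: M = 3.97×10⁻³
  concrete: M = 2.89×10⁻³
  low-carbon steel: M = 2.28×10⁻³
  bronze: M = 1.71×10⁻³
  copper: M = 1.26×10⁻³
Highest index: PEEK.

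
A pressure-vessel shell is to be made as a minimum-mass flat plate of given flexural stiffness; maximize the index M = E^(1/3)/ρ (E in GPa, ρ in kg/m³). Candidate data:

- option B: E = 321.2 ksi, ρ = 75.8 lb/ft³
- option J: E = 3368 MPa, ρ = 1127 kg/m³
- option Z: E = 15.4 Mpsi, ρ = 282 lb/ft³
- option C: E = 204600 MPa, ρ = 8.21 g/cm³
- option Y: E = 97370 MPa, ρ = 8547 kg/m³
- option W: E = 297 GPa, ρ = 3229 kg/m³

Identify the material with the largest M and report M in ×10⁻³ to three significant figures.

Convert each candidate to consistent units, then evaluate M:
  option B: E = 2.215 GPa, ρ = 1214 kg/m³
  option J: E = 3.368 GPa, ρ = 1127 kg/m³
  option Z: E = 106.2 GPa, ρ = 4517 kg/m³
  option C: E = 204.6 GPa, ρ = 8210 kg/m³
  option Y: E = 97.37 GPa, ρ = 8547 kg/m³
  option W: E = 297.0 GPa, ρ = 3229 kg/m³
  option W: M = 2.07×10⁻³
  option J: M = 1.33×10⁻³
  option B: M = 1.07×10⁻³
  option Z: M = 1.05×10⁻³
  option C: M = 0.718×10⁻³
  option Y: M = 0.538×10⁻³
Option W ranks first.

option W, M = 2.07×10⁻³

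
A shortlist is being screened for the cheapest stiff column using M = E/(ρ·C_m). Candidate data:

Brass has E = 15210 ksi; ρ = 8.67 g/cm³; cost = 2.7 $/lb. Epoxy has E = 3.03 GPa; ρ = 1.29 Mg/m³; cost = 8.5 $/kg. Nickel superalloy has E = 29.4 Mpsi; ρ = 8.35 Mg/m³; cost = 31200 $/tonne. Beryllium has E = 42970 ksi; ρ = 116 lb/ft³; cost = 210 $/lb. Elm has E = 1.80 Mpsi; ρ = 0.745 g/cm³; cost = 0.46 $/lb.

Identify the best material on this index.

Normalizing units and computing the index:
  brass: E = 104.9 GPa, ρ = 8670 kg/m³, cost = 5.952 $/kg
  epoxy: E = 3.030 GPa, ρ = 1290 kg/m³, cost = 8.500 $/kg
  nickel superalloy: E = 202.7 GPa, ρ = 8350 kg/m³, cost = 31.20 $/kg
  beryllium: E = 296.3 GPa, ρ = 1858 kg/m³, cost = 463.0 $/kg
  elm: E = 12.41 GPa, ρ = 745.0 kg/m³, cost = 1.014 $/kg
  elm: M = 16.4 MN·m per $
  brass: M = 2.03 MN·m per $
  nickel superalloy: M = 0.778 MN·m per $
  beryllium: M = 0.344 MN·m per $
  epoxy: M = 0.276 MN·m per $
The maximum is for elm.

elm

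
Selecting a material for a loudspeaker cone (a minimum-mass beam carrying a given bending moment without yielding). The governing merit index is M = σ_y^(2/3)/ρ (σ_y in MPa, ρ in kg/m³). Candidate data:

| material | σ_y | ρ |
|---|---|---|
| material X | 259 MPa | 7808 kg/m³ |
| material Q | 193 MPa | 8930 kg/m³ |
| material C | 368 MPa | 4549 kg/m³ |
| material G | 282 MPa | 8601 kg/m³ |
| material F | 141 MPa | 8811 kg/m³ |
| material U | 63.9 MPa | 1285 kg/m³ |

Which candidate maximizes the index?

Evaluate M for each candidate:
  material U: M = 12.4×10⁻³
  material C: M = 11.3×10⁻³
  material X: M = 5.20×10⁻³
  material G: M = 5.00×10⁻³
  material Q: M = 3.74×10⁻³
  material F: M = 3.07×10⁻³
Material U has the largest M.

material U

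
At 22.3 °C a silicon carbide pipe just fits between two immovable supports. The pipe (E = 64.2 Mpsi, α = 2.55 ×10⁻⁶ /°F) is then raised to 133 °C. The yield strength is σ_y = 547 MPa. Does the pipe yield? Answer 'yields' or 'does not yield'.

E = 64.2 Mpsi = 442.6 GPa.
α = 2.55×10⁻⁶/°F × 9/5 = 4.59×10⁻⁶/K.
ΔT = 110.7 K. Constrained thermal stress σ = E·α·ΔT = 442.6×10³ MPa × 4.59×10⁻⁶ × 110.7 = 225 MPa (compressive).
Compare to σ_y = 547 MPa: σ < σ_y, so it does not yield.

does not yield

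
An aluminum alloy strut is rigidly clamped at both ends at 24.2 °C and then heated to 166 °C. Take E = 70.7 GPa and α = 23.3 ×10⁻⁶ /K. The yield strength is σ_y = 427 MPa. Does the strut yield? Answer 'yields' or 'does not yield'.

does not yield

ΔT = 141.8 K. Constrained thermal stress σ = E·α·ΔT = 70.70×10³ MPa × 23.3×10⁻⁶ × 141.8 = 234 MPa (compressive).
Compare to σ_y = 427 MPa: σ < σ_y, so it does not yield.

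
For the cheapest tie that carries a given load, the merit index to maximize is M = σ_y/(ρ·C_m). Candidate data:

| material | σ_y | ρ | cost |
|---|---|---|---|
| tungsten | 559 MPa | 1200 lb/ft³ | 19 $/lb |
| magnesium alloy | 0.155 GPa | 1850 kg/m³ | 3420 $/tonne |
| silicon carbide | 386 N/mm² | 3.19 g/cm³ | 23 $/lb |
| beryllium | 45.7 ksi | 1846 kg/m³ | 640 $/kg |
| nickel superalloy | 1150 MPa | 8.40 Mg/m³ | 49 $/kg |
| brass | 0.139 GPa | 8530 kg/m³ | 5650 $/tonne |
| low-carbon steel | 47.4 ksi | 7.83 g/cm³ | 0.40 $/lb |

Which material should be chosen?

low-carbon steel

In SI units:
  tungsten: σ_y = 559.0 MPa, ρ = 19220 kg/m³, cost = 41.89 $/kg
  magnesium alloy: σ_y = 155.0 MPa, ρ = 1850 kg/m³, cost = 3.420 $/kg
  silicon carbide: σ_y = 386.0 MPa, ρ = 3190 kg/m³, cost = 50.71 $/kg
  beryllium: σ_y = 315.1 MPa, ρ = 1846 kg/m³, cost = 640.0 $/kg
  nickel superalloy: σ_y = 1150 MPa, ρ = 8400 kg/m³, cost = 49.00 $/kg
  brass: σ_y = 139.0 MPa, ρ = 8530 kg/m³, cost = 5.650 $/kg
  low-carbon steel: σ_y = 326.8 MPa, ρ = 7830 kg/m³, cost = 0.8818 $/kg
  low-carbon steel: M = 47.3 kN·m per $
  magnesium alloy: M = 24.5 kN·m per $
  brass: M = 2.88 kN·m per $
  nickel superalloy: M = 2.79 kN·m per $
  silicon carbide: M = 2.39 kN·m per $
  tungsten: M = 0.694 kN·m per $
  beryllium: M = 0.267 kN·m per $
The maximum is for low-carbon steel.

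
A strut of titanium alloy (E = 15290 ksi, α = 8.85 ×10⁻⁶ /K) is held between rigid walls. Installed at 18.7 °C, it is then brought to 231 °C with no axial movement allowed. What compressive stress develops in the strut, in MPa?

198 MPa

E = 15290 ksi = 105.4 GPa.
ΔT = 212.3 K. Constrained thermal stress σ = E·α·ΔT = 105.4×10³ MPa × 8.85×10⁻⁶ × 212.3 = 198 MPa (compressive).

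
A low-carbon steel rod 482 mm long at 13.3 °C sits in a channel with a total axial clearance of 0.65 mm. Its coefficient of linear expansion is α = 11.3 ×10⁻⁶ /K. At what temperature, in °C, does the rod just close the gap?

133 °C

α·L₀·ΔT = 0.65 mm ⇒ ΔT = 0.65 / (11.3×10⁻⁶ × 482.0) = 119.3 K.
T = 13.3 + 119.3 = 132.6 °C.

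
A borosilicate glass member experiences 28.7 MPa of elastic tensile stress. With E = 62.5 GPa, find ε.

ε = σ/E = 28.7 / 62500 = 4.59×10⁻⁴.

4.59×10⁻⁴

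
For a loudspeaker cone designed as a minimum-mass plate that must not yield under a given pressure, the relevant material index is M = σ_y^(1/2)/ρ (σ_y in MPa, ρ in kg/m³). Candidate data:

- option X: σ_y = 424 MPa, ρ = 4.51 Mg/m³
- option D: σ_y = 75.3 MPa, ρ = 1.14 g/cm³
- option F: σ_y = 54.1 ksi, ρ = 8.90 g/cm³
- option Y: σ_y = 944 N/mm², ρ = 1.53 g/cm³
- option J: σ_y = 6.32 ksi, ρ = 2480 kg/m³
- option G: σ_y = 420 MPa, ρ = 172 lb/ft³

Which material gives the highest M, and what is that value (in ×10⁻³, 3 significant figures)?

Convert each candidate to consistent units, then evaluate M:
  option X: σ_y = 424.0 MPa, ρ = 4510 kg/m³
  option D: σ_y = 75.30 MPa, ρ = 1140 kg/m³
  option F: σ_y = 373.0 MPa, ρ = 8900 kg/m³
  option Y: σ_y = 944.0 MPa, ρ = 1530 kg/m³
  option J: σ_y = 43.57 MPa, ρ = 2480 kg/m³
  option G: σ_y = 420.0 MPa, ρ = 2755 kg/m³
  option Y: M = 20.1×10⁻³
  option D: M = 7.61×10⁻³
  option G: M = 7.44×10⁻³
  option X: M = 4.57×10⁻³
  option J: M = 2.66×10⁻³
  option F: M = 2.17×10⁻³
The maximum is for option Y.

option Y, M = 20.1×10⁻³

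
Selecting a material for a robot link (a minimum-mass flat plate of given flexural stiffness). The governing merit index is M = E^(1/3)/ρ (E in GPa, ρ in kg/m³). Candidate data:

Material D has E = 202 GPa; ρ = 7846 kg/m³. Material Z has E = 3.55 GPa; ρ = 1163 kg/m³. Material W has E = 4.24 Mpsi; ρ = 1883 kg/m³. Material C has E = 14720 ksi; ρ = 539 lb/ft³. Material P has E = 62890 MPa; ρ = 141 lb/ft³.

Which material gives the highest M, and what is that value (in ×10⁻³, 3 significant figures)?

In SI units:
  material D: E = 202.0 GPa, ρ = 7846 kg/m³
  material Z: E = 3.550 GPa, ρ = 1163 kg/m³
  material W: E = 29.23 GPa, ρ = 1883 kg/m³
  material C: E = 101.5 GPa, ρ = 8634 kg/m³
  material P: E = 62.89 GPa, ρ = 2259 kg/m³
  material P: M = 1.76×10⁻³
  material W: M = 1.64×10⁻³
  material Z: M = 1.31×10⁻³
  material D: M = 0.748×10⁻³
  material C: M = 0.540×10⁻³
Highest index: material P.

material P, M = 1.76×10⁻³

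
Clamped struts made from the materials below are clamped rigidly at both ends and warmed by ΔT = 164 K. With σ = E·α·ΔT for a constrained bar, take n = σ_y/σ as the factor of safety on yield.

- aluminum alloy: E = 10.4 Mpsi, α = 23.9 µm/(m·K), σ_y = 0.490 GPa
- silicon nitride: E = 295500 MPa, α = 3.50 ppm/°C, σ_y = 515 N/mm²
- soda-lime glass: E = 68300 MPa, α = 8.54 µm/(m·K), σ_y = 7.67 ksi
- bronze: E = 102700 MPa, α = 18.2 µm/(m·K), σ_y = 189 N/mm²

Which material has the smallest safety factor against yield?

soda-lime glass

Per material, after unit conversion:
  aluminum alloy: E = 71.71, α = 23.9, σ_y = 490.0 → σ = 281 MPa, n = 1.74
  silicon nitride: E = 295.5, α = 3.50, σ_y = 515.0 → σ = 170 MPa, n = 3.04
  soda-lime glass: E = 68.30, α = 8.54, σ_y = 52.88 → σ = 95.7 MPa, n = 0.553
  bronze: E = 102.7, α = 18.2, σ_y = 189.0 → σ = 307 MPa, n = 0.617
Soda-lime glass has the lowest safety factor, n = 0.553.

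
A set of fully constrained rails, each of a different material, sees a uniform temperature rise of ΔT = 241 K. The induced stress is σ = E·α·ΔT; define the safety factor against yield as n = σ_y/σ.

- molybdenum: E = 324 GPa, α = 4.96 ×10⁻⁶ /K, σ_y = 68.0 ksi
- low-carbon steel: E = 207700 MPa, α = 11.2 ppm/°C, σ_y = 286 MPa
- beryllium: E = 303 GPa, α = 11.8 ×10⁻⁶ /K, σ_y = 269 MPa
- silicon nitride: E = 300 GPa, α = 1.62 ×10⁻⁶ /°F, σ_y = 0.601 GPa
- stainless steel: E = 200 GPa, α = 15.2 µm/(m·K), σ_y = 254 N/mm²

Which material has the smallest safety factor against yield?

In consistent units (E in GPa, α in ×10⁻⁶/K, σ_y in MPa):
  molybdenum: E = 324.0, α = 4.96, σ_y = 468.8 → σ = 387 MPa, n = 1.21
  low-carbon steel: E = 207.7, α = 11.2, σ_y = 286.0 → σ = 561 MPa, n = 0.510
  beryllium: E = 303.0, α = 11.8, σ_y = 269.0 → σ = 862 MPa, n = 0.312
  silicon nitride: E = 300.0, α = 2.92, σ_y = 601.0 → σ = 211 MPa, n = 2.85
  stainless steel: E = 200.0, α = 15.2, σ_y = 254.0 → σ = 733 MPa, n = 0.347
Beryllium has the lowest safety factor, n = 0.312.

beryllium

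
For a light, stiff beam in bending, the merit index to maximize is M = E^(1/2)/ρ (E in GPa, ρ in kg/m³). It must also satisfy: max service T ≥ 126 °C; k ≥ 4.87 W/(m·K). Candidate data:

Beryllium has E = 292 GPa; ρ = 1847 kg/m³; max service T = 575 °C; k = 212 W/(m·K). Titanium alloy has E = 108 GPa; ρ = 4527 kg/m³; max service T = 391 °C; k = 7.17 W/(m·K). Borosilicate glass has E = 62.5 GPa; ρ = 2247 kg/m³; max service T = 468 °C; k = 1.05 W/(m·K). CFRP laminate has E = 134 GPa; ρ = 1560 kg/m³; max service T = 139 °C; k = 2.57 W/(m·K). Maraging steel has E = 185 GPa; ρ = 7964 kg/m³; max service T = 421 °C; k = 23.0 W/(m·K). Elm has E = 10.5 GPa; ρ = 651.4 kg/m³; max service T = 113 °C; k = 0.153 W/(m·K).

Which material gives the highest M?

Screen on constraints: max service T ≥ 126 °C; k ≥ 4.87 W/(m·K). Survivors: beryllium, titanium alloy, maraging steel.
Per-candidate index values:
  beryllium: M = 9.25×10⁻³
  titanium alloy: M = 2.30×10⁻³
  maraging steel: M = 1.71×10⁻³
Highest index: beryllium.

beryllium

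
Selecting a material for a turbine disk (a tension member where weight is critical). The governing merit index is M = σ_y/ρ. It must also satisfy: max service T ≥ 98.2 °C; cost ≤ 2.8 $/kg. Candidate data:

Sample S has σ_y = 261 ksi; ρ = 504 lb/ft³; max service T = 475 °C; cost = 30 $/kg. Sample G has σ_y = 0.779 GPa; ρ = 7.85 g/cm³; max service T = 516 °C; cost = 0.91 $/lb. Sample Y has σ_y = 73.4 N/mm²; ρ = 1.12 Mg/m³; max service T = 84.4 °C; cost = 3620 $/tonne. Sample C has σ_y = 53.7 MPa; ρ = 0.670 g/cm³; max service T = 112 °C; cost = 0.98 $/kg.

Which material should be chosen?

sample G

Screen on constraints: max service T ≥ 98.2 °C; cost ≤ 2.8 $/kg. Survivors: sample G, sample C.
Putting every candidate on a common basis:
  sample G: σ_y = 779.0 MPa, ρ = 7850 kg/m³
  sample C: σ_y = 53.70 MPa, ρ = 670.0 kg/m³
  sample G: M = 99.2 kN·m/kg
  sample C: M = 80.1 kN·m/kg
Sample G has the largest M.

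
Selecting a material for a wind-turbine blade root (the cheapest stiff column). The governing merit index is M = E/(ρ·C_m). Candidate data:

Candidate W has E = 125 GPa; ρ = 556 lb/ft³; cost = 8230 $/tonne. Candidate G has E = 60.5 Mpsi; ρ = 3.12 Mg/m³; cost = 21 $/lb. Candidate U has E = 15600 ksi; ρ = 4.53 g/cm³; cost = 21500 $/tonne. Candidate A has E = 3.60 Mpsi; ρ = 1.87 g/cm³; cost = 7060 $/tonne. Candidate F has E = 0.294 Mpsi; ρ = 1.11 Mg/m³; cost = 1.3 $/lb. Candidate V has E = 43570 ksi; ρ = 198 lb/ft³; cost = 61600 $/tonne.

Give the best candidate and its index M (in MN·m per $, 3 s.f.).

In SI units:
  candidate W: E = 125.0 GPa, ρ = 8906 kg/m³, cost = 8.230 $/kg
  candidate G: E = 417.1 GPa, ρ = 3120 kg/m³, cost = 46.30 $/kg
  candidate U: E = 107.6 GPa, ρ = 4530 kg/m³, cost = 21.50 $/kg
  candidate A: E = 24.82 GPa, ρ = 1870 kg/m³, cost = 7.060 $/kg
  candidate F: E = 2.027 GPa, ρ = 1110 kg/m³, cost = 2.866 $/kg
  candidate V: E = 300.4 GPa, ρ = 3172 kg/m³, cost = 61.60 $/kg
  candidate G: M = 2.89 MN·m per $
  candidate A: M = 1.88 MN·m per $
  candidate W: M = 1.71 MN·m per $
  candidate V: M = 1.54 MN·m per $
  candidate U: M = 1.10 MN·m per $
  candidate F: M = 0.637 MN·m per $
The maximum is for candidate G.

candidate G, M = 2.89 MN·m per $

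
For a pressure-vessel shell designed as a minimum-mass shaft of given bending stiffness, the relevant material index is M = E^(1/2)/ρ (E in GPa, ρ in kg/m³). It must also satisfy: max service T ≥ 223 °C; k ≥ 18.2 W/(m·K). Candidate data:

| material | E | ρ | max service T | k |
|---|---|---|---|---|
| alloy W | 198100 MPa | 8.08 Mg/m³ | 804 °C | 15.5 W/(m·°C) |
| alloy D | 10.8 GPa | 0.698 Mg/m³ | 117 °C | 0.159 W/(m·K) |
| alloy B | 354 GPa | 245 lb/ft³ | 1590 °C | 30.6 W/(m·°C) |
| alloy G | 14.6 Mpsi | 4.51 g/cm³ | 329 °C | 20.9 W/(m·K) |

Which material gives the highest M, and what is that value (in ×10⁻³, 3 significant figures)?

alloy B, M = 4.79×10⁻³

Screen on constraints: max service T ≥ 223 °C; k ≥ 18.2 W/(m·K). Survivors: alloy B, alloy G.
After converting to SI:
  alloy B: E = 354.0 GPa, ρ = 3925 kg/m³
  alloy G: E = 100.7 GPa, ρ = 4510 kg/m³
  alloy B: M = 4.79×10⁻³
  alloy G: M = 2.22×10⁻³
The maximum is for alloy B.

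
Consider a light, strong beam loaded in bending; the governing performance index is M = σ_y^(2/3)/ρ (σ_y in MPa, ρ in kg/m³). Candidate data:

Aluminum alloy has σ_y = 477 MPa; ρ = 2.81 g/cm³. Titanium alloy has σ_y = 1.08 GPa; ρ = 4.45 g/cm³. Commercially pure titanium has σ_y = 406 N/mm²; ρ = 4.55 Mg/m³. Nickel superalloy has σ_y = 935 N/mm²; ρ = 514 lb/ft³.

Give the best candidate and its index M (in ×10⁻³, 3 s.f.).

titanium alloy, M = 23.7×10⁻³

After converting to SI:
  aluminum alloy: σ_y = 477.0 MPa, ρ = 2810 kg/m³
  titanium alloy: σ_y = 1080 MPa, ρ = 4450 kg/m³
  commercially pure titanium: σ_y = 406.0 MPa, ρ = 4550 kg/m³
  nickel superalloy: σ_y = 935.0 MPa, ρ = 8233 kg/m³
  titanium alloy: M = 23.7×10⁻³
  aluminum alloy: M = 21.7×10⁻³
  commercially pure titanium: M = 12.1×10⁻³
  nickel superalloy: M = 11.6×10⁻³
Titanium alloy ranks first.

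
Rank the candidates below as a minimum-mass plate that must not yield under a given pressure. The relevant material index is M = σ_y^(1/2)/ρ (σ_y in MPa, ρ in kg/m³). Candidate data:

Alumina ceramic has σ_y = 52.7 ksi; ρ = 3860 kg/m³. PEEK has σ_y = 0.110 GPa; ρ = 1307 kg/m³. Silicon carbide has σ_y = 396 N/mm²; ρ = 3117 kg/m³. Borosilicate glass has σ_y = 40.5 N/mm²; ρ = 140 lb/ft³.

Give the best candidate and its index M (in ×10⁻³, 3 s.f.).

After converting to SI:
  alumina ceramic: σ_y = 363.4 MPa, ρ = 3860 kg/m³
  PEEK: σ_y = 110.0 MPa, ρ = 1307 kg/m³
  silicon carbide: σ_y = 396.0 MPa, ρ = 3117 kg/m³
  borosilicate glass: σ_y = 40.50 MPa, ρ = 2243 kg/m³
  PEEK: M = 8.02×10⁻³
  silicon carbide: M = 6.38×10⁻³
  alumina ceramic: M = 4.94×10⁻³
  borosilicate glass: M = 2.84×10⁻³
The maximum is for PEEK.

PEEK, M = 8.02×10⁻³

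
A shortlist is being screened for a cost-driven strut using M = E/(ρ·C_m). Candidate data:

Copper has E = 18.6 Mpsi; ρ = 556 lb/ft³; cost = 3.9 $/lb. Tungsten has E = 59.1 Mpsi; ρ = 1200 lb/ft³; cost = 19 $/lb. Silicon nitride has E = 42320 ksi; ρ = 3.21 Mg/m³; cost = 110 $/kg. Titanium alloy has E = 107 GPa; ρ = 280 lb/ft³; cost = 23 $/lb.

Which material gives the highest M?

copper

After converting to SI:
  copper: E = 128.2 GPa, ρ = 8906 kg/m³, cost = 8.598 $/kg
  tungsten: E = 407.5 GPa, ρ = 19220 kg/m³, cost = 41.89 $/kg
  silicon nitride: E = 291.8 GPa, ρ = 3210 kg/m³, cost = 110.0 $/kg
  titanium alloy: E = 107.0 GPa, ρ = 4485 kg/m³, cost = 50.71 $/kg
  copper: M = 1.67 MN·m per $
  silicon nitride: M = 0.826 MN·m per $
  tungsten: M = 0.506 MN·m per $
  titanium alloy: M = 0.470 MN·m per $
Copper ranks first.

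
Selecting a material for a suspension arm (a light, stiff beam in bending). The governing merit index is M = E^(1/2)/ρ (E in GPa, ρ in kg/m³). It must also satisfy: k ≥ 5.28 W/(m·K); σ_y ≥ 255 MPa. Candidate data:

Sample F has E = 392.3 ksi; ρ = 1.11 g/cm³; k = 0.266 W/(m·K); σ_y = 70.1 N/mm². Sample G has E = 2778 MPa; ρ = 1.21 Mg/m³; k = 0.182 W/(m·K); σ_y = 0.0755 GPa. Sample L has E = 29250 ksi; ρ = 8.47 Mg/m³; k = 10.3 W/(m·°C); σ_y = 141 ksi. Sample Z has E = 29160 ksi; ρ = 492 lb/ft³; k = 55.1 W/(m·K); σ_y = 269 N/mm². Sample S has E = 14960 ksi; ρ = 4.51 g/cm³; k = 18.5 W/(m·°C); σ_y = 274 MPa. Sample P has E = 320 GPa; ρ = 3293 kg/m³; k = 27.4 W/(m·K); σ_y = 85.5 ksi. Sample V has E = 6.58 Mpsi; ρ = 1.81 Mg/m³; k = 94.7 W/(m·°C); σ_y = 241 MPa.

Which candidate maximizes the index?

sample P

Screen on constraints: k ≥ 5.28 W/(m·K); σ_y ≥ 255 MPa. Survivors: sample L, sample Z, sample S, sample P.
Putting every candidate on a common basis:
  sample L: E = 201.7 GPa, ρ = 8470 kg/m³
  sample Z: E = 201.1 GPa, ρ = 7881 kg/m³
  sample S: E = 103.1 GPa, ρ = 4510 kg/m³
  sample P: E = 320.0 GPa, ρ = 3293 kg/m³
  sample P: M = 5.43×10⁻³
  sample S: M = 2.25×10⁻³
  sample Z: M = 1.80×10⁻³
  sample L: M = 1.68×10⁻³
Sample P ranks first.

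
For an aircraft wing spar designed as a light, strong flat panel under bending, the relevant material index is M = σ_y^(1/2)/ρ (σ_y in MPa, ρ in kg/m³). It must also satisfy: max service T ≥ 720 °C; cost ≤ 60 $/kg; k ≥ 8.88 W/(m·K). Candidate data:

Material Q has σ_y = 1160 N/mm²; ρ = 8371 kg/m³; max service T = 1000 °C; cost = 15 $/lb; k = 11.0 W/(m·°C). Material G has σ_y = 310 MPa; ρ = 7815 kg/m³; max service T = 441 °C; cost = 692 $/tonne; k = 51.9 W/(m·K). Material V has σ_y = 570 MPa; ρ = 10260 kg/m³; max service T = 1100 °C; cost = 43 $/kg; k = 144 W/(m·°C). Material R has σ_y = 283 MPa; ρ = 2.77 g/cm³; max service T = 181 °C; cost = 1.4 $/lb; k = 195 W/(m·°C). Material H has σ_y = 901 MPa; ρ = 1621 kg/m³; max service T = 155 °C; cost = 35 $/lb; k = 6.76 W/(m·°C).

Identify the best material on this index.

material Q

Screen on constraints: max service T ≥ 720 °C; cost ≤ 60 $/kg; k ≥ 8.88 W/(m·K). Survivors: material Q, material V.
In SI units:
  material Q: σ_y = 1160 MPa, ρ = 8371 kg/m³
  material V: σ_y = 570.0 MPa, ρ = 10260 kg/m³
  material Q: M = 4.07×10⁻³
  material V: M = 2.33×10⁻³
Highest index: material Q.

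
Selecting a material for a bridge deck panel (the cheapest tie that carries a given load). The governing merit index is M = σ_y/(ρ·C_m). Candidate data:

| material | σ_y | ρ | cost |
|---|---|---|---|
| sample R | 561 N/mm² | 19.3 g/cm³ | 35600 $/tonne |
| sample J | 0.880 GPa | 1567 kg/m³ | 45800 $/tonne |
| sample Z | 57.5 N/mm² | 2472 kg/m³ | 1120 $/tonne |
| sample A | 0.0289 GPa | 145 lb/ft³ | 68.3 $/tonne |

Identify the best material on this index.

sample A

Putting every candidate on a common basis:
  sample R: σ_y = 561.0 MPa, ρ = 19300 kg/m³, cost = 35.60 $/kg
  sample J: σ_y = 880.0 MPa, ρ = 1567 kg/m³, cost = 45.80 $/kg
  sample Z: σ_y = 57.50 MPa, ρ = 2472 kg/m³, cost = 1.120 $/kg
  sample A: σ_y = 28.90 MPa, ρ = 2323 kg/m³, cost = 0.06830 $/kg
  sample A: M = 182 kN·m per $
  sample Z: M = 20.8 kN·m per $
  sample J: M = 12.3 kN·m per $
  sample R: M = 0.816 kN·m per $
Sample A has the largest M.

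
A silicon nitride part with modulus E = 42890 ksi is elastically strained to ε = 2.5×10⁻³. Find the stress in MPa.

739 MPa

E = 42890 ksi = 295.7 GPa.
σ = E·ε = 295700 MPa × 2.5×10⁻³ = 739 MPa.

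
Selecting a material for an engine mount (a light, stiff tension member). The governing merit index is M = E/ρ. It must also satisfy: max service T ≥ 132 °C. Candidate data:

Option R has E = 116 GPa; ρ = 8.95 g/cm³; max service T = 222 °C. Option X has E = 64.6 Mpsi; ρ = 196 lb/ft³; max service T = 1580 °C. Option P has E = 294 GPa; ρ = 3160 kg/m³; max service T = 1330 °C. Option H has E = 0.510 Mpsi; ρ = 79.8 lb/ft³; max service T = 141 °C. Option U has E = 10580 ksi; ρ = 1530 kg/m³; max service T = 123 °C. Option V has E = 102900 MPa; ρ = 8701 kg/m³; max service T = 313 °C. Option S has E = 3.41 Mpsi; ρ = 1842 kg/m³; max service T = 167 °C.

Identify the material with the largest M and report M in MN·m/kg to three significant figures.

Screen on constraints: max service T ≥ 132 °C. Survivors: option R, option X, option P, option H, option V, option S.
Putting every candidate on a common basis:
  option R: E = 116.0 GPa, ρ = 8950 kg/m³
  option X: E = 445.4 GPa, ρ = 3140 kg/m³
  option P: E = 294.0 GPa, ρ = 3160 kg/m³
  option H: E = 3.516 GPa, ρ = 1278 kg/m³
  option V: E = 102.9 GPa, ρ = 8701 kg/m³
  option S: E = 23.51 GPa, ρ = 1842 kg/m³
  option X: M = 142 MN·m/kg
  option P: M = 93.0 MN·m/kg
  option R: M = 13.0 MN·m/kg
  option S: M = 12.8 MN·m/kg
  option V: M = 11.8 MN·m/kg
  option H: M = 2.75 MN·m/kg
Option X ranks first.

option X, M = 142 MN·m/kg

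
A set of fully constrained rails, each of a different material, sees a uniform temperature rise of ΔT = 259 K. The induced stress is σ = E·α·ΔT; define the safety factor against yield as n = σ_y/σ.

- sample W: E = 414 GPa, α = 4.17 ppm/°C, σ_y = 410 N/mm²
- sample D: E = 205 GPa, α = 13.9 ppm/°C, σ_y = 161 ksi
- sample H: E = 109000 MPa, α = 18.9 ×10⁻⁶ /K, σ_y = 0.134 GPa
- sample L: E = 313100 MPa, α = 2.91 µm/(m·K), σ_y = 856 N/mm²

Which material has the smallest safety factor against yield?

With everything in SI (GPa, ×10⁻⁶/K, MPa):
  sample W: E = 414.0, α = 4.17, σ_y = 410.0 → σ = 447 MPa, n = 0.917
  sample D: E = 205.0, α = 13.9, σ_y = 1110 → σ = 738 MPa, n = 1.50
  sample H: E = 109.0, α = 18.9, σ_y = 134.0 → σ = 534 MPa, n = 0.251
  sample L: E = 313.1, α = 2.91, σ_y = 856.0 → σ = 236 MPa, n = 3.63
Smallest n: sample H with n = 0.251.

sample H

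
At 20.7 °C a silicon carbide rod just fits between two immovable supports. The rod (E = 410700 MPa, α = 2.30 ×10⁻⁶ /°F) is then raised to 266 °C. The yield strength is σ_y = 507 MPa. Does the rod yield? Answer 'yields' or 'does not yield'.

does not yield

E = 410700 MPa = 410.7 GPa.
α = 2.30×10⁻⁶/°F × 9/5 = 4.14×10⁻⁶/K.
ΔT = 245.3 K. Constrained thermal stress σ = E·α·ΔT = 410.7×10³ MPa × 4.14×10⁻⁶ × 245.3 = 417 MPa (compressive).
Compare to σ_y = 507 MPa: σ < σ_y, so it does not yield.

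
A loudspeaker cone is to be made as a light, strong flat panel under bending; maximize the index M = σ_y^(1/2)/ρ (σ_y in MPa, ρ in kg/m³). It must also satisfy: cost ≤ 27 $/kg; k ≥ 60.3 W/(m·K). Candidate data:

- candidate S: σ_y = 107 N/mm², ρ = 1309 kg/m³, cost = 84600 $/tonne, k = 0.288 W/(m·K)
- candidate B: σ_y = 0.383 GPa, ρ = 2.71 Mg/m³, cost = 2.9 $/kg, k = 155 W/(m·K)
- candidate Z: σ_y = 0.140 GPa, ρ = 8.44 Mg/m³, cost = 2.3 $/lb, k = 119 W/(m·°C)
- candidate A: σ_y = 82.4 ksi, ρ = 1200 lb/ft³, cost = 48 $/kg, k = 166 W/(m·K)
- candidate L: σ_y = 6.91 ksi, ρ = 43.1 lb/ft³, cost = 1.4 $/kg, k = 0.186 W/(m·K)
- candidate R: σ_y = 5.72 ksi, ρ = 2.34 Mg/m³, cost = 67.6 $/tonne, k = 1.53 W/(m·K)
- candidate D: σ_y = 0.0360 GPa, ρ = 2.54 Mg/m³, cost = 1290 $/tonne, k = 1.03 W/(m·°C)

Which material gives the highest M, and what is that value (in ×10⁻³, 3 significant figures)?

candidate B, M = 7.22×10⁻³

Screen on constraints: cost ≤ 27 $/kg; k ≥ 60.3 W/(m·K). Survivors: candidate B, candidate Z.
Normalizing units and computing the index:
  candidate B: σ_y = 383.0 MPa, ρ = 2710 kg/m³
  candidate Z: σ_y = 140.0 MPa, ρ = 8440 kg/m³
  candidate B: M = 7.22×10⁻³
  candidate Z: M = 1.40×10⁻³
Candidate B ranks first.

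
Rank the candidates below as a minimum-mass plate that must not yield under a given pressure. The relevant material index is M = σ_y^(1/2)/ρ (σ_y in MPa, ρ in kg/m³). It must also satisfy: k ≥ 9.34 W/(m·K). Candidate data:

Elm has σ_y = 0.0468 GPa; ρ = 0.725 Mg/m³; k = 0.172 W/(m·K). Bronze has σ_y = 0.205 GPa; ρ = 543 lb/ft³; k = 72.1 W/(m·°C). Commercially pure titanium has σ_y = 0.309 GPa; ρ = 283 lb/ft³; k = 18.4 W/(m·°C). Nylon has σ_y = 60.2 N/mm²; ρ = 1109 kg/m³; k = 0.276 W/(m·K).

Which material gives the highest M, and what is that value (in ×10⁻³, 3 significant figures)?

commercially pure titanium, M = 3.88×10⁻³

Screen on constraints: k ≥ 9.34 W/(m·K). Survivors: bronze, commercially pure titanium.
In SI units:
  bronze: σ_y = 205.0 MPa, ρ = 8698 kg/m³
  commercially pure titanium: σ_y = 309.0 MPa, ρ = 4533 kg/m³
  commercially pure titanium: M = 3.88×10⁻³
  bronze: M = 1.65×10⁻³
Highest index: commercially pure titanium.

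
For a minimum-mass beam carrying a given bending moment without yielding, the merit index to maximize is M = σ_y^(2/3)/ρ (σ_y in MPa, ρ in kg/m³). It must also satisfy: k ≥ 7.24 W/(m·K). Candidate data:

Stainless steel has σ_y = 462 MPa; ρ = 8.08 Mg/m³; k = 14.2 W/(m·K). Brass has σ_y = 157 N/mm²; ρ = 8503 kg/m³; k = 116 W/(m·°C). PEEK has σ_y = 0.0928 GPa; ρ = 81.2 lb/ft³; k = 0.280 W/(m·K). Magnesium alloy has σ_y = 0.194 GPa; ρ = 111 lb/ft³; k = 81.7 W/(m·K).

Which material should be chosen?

magnesium alloy

Screen on constraints: k ≥ 7.24 W/(m·K). Survivors: stainless steel, brass, magnesium alloy.
Putting every candidate on a common basis:
  stainless steel: σ_y = 462.0 MPa, ρ = 8080 kg/m³
  brass: σ_y = 157.0 MPa, ρ = 8503 kg/m³
  magnesium alloy: σ_y = 194.0 MPa, ρ = 1778 kg/m³
  magnesium alloy: M = 18.8×10⁻³
  stainless steel: M = 7.40×10⁻³
  brass: M = 3.42×10⁻³
The maximum is for magnesium alloy.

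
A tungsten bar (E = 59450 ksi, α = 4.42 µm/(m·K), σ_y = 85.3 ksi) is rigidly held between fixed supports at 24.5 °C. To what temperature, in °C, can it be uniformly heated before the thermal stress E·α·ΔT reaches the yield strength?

E = 59450 ksi = 409.9 GPa.
σ_y = 85.3 ksi = 588.1 MPa.
E·α·ΔT = 588.1 MPa ⇒ ΔT = 588.1 / (409.9×10³ × 4.42×10⁻⁶) = 324.6 K.
T = 24.5 + 324.6 = 349.1 °C.

349 °C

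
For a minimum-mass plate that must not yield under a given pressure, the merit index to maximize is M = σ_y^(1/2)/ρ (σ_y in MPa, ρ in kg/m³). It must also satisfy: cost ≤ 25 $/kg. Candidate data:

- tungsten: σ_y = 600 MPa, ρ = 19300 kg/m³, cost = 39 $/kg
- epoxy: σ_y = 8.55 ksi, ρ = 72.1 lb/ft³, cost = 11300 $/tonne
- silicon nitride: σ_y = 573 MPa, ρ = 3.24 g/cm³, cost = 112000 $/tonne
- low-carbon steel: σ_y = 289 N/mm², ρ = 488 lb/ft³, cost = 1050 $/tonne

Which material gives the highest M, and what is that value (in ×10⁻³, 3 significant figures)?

epoxy, M = 6.65×10⁻³

Screen on constraints: cost ≤ 25 $/kg. Survivors: epoxy, low-carbon steel.
Normalizing units and computing the index:
  epoxy: σ_y = 58.95 MPa, ρ = 1155 kg/m³
  low-carbon steel: σ_y = 289.0 MPa, ρ = 7817 kg/m³
  epoxy: M = 6.65×10⁻³
  low-carbon steel: M = 2.17×10⁻³
Highest index: epoxy.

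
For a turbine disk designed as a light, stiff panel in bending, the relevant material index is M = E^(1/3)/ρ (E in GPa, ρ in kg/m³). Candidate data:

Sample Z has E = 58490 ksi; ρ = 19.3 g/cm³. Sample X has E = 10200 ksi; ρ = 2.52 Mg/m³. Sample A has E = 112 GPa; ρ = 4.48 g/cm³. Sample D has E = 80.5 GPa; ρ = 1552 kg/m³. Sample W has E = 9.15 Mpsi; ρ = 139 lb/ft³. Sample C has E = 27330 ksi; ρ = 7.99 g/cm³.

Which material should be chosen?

sample D

In SI units:
  sample Z: E = 403.3 GPa, ρ = 19300 kg/m³
  sample X: E = 70.33 GPa, ρ = 2520 kg/m³
  sample A: E = 112.0 GPa, ρ = 4480 kg/m³
  sample D: E = 80.50 GPa, ρ = 1552 kg/m³
  sample W: E = 63.09 GPa, ρ = 2227 kg/m³
  sample C: E = 188.4 GPa, ρ = 7990 kg/m³
  sample D: M = 2.78×10⁻³
  sample W: M = 1.79×10⁻³
  sample X: M = 1.64×10⁻³
  sample A: M = 1.08×10⁻³
  sample C: M = 0.718×10⁻³
  sample Z: M = 0.383×10⁻³
Highest index: sample D.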